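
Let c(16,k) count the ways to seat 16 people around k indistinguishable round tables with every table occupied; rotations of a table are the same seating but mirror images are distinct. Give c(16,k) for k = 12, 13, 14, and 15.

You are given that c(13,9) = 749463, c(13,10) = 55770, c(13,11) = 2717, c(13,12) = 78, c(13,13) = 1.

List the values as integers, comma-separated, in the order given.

4899622, 218400, 6580, 120

row 14: T[14][10]=13·55770+749463=1474473  T[14][11]=13·2717+55770=91091  T[14][12]=13·78+2717=3731  T[14][13]=13·1+78=91  T[14][14]=13·0+1=1
row 15: T[15][11]=14·91091+1474473=2749747  T[15][12]=14·3731+91091=143325  T[15][13]=14·91+3731=5005  T[15][14]=14·1+91=105  T[15][15]=14·0+1=1
row 16: T[16][12]=15·143325+2749747=4899622  T[16][13]=15·5005+143325=218400  T[16][14]=15·105+5005=6580  T[16][15]=15·1+105=120
Read c(16,12) = 4899622, c(16,13) = 218400, c(16,14) = 6580, c(16,15) = 120.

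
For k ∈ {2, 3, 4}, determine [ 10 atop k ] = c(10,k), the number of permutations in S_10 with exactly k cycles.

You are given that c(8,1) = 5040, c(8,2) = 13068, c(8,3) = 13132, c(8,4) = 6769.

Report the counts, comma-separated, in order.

1026576, 1172700, 723680

r9: T_9,1=8×5040+0=40320; T_9,2=8×13068+5040=109584; T_9,3=8×13132+13068=118124; T_9,4=8×6769+13132=67284
r10: T_10,2=9×109584+40320=1026576; T_10,3=9×118124+109584=1172700; T_10,4=9×67284+118124=723680
Read c(10,2) = 1026576, c(10,3) = 1172700, c(10,4) = 723680.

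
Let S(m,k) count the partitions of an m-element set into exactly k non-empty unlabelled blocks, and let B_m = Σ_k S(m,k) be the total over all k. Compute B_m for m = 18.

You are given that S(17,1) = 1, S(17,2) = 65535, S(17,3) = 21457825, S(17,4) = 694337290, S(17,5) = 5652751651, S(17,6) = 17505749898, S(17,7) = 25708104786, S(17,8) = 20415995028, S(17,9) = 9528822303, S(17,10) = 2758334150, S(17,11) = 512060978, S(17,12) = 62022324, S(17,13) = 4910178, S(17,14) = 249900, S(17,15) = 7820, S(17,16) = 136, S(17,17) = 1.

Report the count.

row 18: T[18][1]=1·1+0=1  T[18][2]=2·65535+1=131071  T[18][3]=3·21457825+65535=64439010  T[18][4]=4·694337290+21457825=2798806985  T[18][5]=5·5652751651+694337290=28958095545  T[18][6]=6·17505749898+5652751651=110687251039  T[18][7]=7·25708104786+17505749898=197462483400  T[18][8]=8·20415995028+25708104786=189036065010  T[18][9]=9·9528822303+20415995028=106175395755  T[18][10]=10·2758334150+9528822303=37112163803  T[18][11]=11·512060978+2758334150=8391004908  T[18][12]=12·62022324+512060978=1256328866  T[18][13]=13·4910178+62022324=125854638  T[18][14]=14·249900+4910178=8408778  T[18][15]=15·7820+249900=367200  T[18][16]=16·136+7820=9996  T[18][17]=17·1+136=153  T[18][18]=18·0+1=1
B_18 = ΣS(18,k) = 1+131071+64439010+2798806985+28958095545+110687251039+197462483400+189036065010+106175395755+37112163803+8391004908+1256328866+125854638+8408778+367200+9996+153+1 = 682076806159

682076806159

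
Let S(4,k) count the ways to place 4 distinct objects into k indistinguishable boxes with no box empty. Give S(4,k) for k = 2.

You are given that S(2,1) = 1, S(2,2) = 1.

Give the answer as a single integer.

@3  (3,1):1·1+0→1, (3,2):1·2+1→3
@4  (4,2):3·2+1→7
Read S(4,2) = 7.

7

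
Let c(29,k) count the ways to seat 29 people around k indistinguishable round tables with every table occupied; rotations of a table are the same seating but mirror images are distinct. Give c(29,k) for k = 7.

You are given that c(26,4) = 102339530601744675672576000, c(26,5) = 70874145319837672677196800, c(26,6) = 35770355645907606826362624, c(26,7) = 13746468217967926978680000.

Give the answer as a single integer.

row 27: T[27][5]=26·70874145319837672677196800+102339530601744675672576000=1945067308917524165279692800  T[27][6]=26·35770355645907606826362624+70874145319837672677196800=1000903392113435450162625024  T[27][7]=26·13746468217967926978680000+35770355645907606826362624=393178529313073708272042624
row 28: T[28][6]=27·1000903392113435450162625024+1945067308917524165279692800=28969458895980281319670568448  T[28][7]=27·393178529313073708272042624+1000903392113435450162625024=11616723683566425573507775872
row 29: T[29][7]=28·11616723683566425573507775872+28969458895980281319670568448=354237722035840197377888292864
Read c(29,7) = 354237722035840197377888292864.

354237722035840197377888292864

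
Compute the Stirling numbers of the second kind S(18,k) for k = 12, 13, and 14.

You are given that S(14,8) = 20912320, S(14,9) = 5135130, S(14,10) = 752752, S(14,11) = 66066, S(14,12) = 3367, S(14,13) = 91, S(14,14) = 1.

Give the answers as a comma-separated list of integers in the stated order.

1256328866, 125854638, 8408778

i=15: T(15,9)=20912320+9·5135130=67128490 | T(15,10)=5135130+10·752752=12662650 | T(15,11)=752752+11·66066=1479478 | T(15,12)=66066+12·3367=106470 | T(15,13)=3367+13·91=4550 | T(15,14)=91+14·1=105
i=16: T(16,10)=67128490+10·12662650=193754990 | T(16,11)=12662650+11·1479478=28936908 | T(16,12)=1479478+12·106470=2757118 | T(16,13)=106470+13·4550=165620 | T(16,14)=4550+14·105=6020
i=17: T(17,11)=193754990+11·28936908=512060978 | T(17,12)=28936908+12·2757118=62022324 | T(17,13)=2757118+13·165620=4910178 | T(17,14)=165620+14·6020=249900
i=18: T(18,12)=512060978+12·62022324=1256328866 | T(18,13)=62022324+13·4910178=125854638 | T(18,14)=4910178+14·249900=8408778
Read S(18,12) = 1256328866, S(18,13) = 125854638, S(18,14) = 8408778.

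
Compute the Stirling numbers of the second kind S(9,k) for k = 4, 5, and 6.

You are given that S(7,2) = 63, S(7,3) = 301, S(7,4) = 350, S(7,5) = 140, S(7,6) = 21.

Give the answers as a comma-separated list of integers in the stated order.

r8: T_8,3=3×301+63=966; T_8,4=4×350+301=1701; T_8,5=5×140+350=1050; T_8,6=6×21+140=266
r9: T_9,4=4×1701+966=7770; T_9,5=5×1050+1701=6951; T_9,6=6×266+1050=2646
Read S(9,4) = 7770, S(9,5) = 6951, S(9,6) = 2646.

7770, 6951, 2646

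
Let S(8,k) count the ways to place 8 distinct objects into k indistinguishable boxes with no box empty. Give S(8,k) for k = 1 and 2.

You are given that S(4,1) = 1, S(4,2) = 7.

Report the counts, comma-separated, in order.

1, 127

r5: T_5,1=1×1+0=1; T_5,2=2×7+1=15
r6: T_6,1=1×1+0=1; T_6,2=2×15+1=31
r7: T_7,1=1×1+0=1; T_7,2=2×31+1=63
r8: T_8,1=1×1+0=1; T_8,2=2×63+1=127
Read S(8,1) = 1, S(8,2) = 127.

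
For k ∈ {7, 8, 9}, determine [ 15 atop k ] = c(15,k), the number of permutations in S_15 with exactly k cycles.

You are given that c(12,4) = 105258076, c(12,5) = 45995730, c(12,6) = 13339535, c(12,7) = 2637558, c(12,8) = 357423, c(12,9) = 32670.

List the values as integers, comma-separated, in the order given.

@13  (13,5):45995730·12+105258076→657206836, (13,6):13339535·12+45995730→206070150, (13,7):2637558·12+13339535→44990231, (13,8):357423·12+2637558→6926634, (13,9):32670·12+357423→749463
@14  (14,6):206070150·13+657206836→3336118786, (14,7):44990231·13+206070150→790943153, (14,8):6926634·13+44990231→135036473, (14,9):749463·13+6926634→16669653
@15  (15,7):790943153·14+3336118786→14409322928, (15,8):135036473·14+790943153→2681453775, (15,9):16669653·14+135036473→368411615
Read c(15,7) = 14409322928, c(15,8) = 2681453775, c(15,9) = 368411615.

14409322928, 2681453775, 368411615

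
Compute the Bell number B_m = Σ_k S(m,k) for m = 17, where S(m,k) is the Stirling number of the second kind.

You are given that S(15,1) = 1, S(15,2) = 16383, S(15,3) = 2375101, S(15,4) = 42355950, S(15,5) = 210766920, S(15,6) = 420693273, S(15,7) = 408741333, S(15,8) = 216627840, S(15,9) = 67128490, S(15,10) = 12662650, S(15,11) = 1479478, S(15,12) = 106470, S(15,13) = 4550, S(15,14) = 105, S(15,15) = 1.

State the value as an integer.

[16] T[16,1]:1*1+0=1 · T[16,2]:2*16383+1=32767 · T[16,3]:3*2375101+16383=7141686 · T[16,4]:4*42355950+2375101=171798901 · T[16,5]:5*210766920+42355950=1096190550 · T[16,6]:6*420693273+210766920=2734926558 · T[16,7]:7*408741333+420693273=3281882604 · T[16,8]:8*216627840+408741333=2141764053 · T[16,9]:9*67128490+216627840=820784250 · T[16,10]:10*12662650+67128490=193754990 · T[16,11]:11*1479478+12662650=28936908 · T[16,12]:12*106470+1479478=2757118 · T[16,13]:13*4550+106470=165620 · T[16,14]:14*105+4550=6020 · T[16,15]:15*1+105=120 · T[16,16]:16*0+1=1
[17] T[17,1]:1*1+0=1 · T[17,2]:2*32767+1=65535 · T[17,3]:3*7141686+32767=21457825 · T[17,4]:4*171798901+7141686=694337290 · T[17,5]:5*1096190550+171798901=5652751651 · T[17,6]:6*2734926558+1096190550=17505749898 · T[17,7]:7*3281882604+2734926558=25708104786 · T[17,8]:8*2141764053+3281882604=20415995028 · T[17,9]:9*820784250+2141764053=9528822303 · T[17,10]:10*193754990+820784250=2758334150 · T[17,11]:11*28936908+193754990=512060978 · T[17,12]:12*2757118+28936908=62022324 · T[17,13]:13*165620+2757118=4910178 · T[17,14]:14*6020+165620=249900 · T[17,15]:15*120+6020=7820 · T[17,16]:16*1+120=136 · T[17,17]:17*0+1=1
B_17 = ΣS(17,k) = 1+65535+21457825+694337290+5652751651+17505749898+25708104786+20415995028+9528822303+2758334150+512060978+62022324+4910178+249900+7820+136+1 = 82864869804

82864869804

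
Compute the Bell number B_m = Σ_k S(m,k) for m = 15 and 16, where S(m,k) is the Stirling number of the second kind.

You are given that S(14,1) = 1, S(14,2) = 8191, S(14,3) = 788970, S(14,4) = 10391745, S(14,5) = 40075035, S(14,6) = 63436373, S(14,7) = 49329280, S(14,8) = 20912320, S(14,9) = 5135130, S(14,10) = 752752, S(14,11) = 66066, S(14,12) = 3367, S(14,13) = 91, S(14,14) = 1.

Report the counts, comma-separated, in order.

i=15: T(15,1)=0+1·1=1 | T(15,2)=1+2·8191=16383 | T(15,3)=8191+3·788970=2375101 | T(15,4)=788970+4·10391745=42355950 | T(15,5)=10391745+5·40075035=210766920 | T(15,6)=40075035+6·63436373=420693273 | T(15,7)=63436373+7·49329280=408741333 | T(15,8)=49329280+8·20912320=216627840 | T(15,9)=20912320+9·5135130=67128490 | T(15,10)=5135130+10·752752=12662650 | T(15,11)=752752+11·66066=1479478 | T(15,12)=66066+12·3367=106470 | T(15,13)=3367+13·91=4550 | T(15,14)=91+14·1=105 | T(15,15)=1+15·0=1
i=16: T(16,1)=0+1·1=1 | T(16,2)=1+2·16383=32767 | T(16,3)=16383+3·2375101=7141686 | T(16,4)=2375101+4·42355950=171798901 | T(16,5)=42355950+5·210766920=1096190550 | T(16,6)=210766920+6·420693273=2734926558 | T(16,7)=420693273+7·408741333=3281882604 | T(16,8)=408741333+8·216627840=2141764053 | T(16,9)=216627840+9·67128490=820784250 | T(16,10)=67128490+10·12662650=193754990 | T(16,11)=12662650+11·1479478=28936908 | T(16,12)=1479478+12·106470=2757118 | T(16,13)=106470+13·4550=165620 | T(16,14)=4550+14·105=6020 | T(16,15)=105+15·1=120 | T(16,16)=1+16·0=1
B_15 = ΣS(15,k) = 1+16383+2375101+42355950+210766920+420693273+408741333+216627840+67128490+12662650+1479478+106470+4550+105+1 = 1382958545
B_16 = ΣS(16,k) = 1+32767+7141686+171798901+1096190550+2734926558+3281882604+2141764053+820784250+193754990+28936908+2757118+165620+6020+120+1 = 10480142147

1382958545, 10480142147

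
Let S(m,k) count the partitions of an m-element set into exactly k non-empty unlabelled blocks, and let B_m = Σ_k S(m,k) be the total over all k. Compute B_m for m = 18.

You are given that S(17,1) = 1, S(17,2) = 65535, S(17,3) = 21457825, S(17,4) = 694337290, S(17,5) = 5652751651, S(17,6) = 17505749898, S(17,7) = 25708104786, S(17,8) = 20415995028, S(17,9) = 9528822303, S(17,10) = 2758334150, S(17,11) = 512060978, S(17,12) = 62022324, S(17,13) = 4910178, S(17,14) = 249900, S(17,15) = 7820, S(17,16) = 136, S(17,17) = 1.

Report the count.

682076806159

r18: T_18,1=1×1+0=1; T_18,2=2×65535+1=131071; T_18,3=3×21457825+65535=64439010; T_18,4=4×694337290+21457825=2798806985; T_18,5=5×5652751651+694337290=28958095545; T_18,6=6×17505749898+5652751651=110687251039; T_18,7=7×25708104786+17505749898=197462483400; T_18,8=8×20415995028+25708104786=189036065010; T_18,9=9×9528822303+20415995028=106175395755; T_18,10=10×2758334150+9528822303=37112163803; T_18,11=11×512060978+2758334150=8391004908; T_18,12=12×62022324+512060978=1256328866; T_18,13=13×4910178+62022324=125854638; T_18,14=14×249900+4910178=8408778; T_18,15=15×7820+249900=367200; T_18,16=16×136+7820=9996; T_18,17=17×1+136=153; T_18,18=18×0+1=1
B_18 = ΣS(18,k) = 1+131071+64439010+2798806985+28958095545+110687251039+197462483400+189036065010+106175395755+37112163803+8391004908+1256328866+125854638+8408778+367200+9996+153+1 = 682076806159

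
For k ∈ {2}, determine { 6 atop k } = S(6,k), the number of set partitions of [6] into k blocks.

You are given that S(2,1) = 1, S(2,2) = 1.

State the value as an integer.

@3  (3,1):1·1+0→1, (3,2):1·2+1→3
@4  (4,1):1·1+0→1, (4,2):3·2+1→7
@5  (5,1):1·1+0→1, (5,2):7·2+1→15
@6  (6,2):15·2+1→31
Read S(6,2) = 31.

31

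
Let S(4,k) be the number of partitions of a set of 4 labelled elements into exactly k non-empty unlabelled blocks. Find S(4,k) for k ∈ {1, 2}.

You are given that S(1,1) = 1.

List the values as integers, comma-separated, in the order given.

1, 7

@2  (2,1):1·1+0→1, (2,2):0·2+1→1
@3  (3,1):1·1+0→1, (3,2):1·2+1→3
@4  (4,1):1·1+0→1, (4,2):3·2+1→7
Read S(4,1) = 1, S(4,2) = 7.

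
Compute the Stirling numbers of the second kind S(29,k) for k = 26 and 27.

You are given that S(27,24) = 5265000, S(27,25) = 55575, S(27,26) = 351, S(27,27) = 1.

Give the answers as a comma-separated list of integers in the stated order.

8336601, 74907

[28] T[28,25]:25*55575+5265000=6654375 · T[28,26]:26*351+55575=64701 · T[28,27]:27*1+351=378
[29] T[29,26]:26*64701+6654375=8336601 · T[29,27]:27*378+64701=74907
Read S(29,26) = 8336601, S(29,27) = 74907.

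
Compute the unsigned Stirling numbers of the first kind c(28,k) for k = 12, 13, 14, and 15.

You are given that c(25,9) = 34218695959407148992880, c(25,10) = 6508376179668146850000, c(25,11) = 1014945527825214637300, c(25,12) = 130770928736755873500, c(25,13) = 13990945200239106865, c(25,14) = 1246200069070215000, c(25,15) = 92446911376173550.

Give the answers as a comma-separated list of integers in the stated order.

4894196422205298253024980, 596287888163635369624650, 61445535102359115635655, 5370555489012577816470

i=26: T(26,10)=34218695959407148992880+25·6508376179668146850000=196928100451110820242880 | T(26,11)=6508376179668146850000+25·1014945527825214637300=31882014375298512782500 | T(26,12)=1014945527825214637300+25·130770928736755873500=4284218746244111474800 | T(26,13)=130770928736755873500+25·13990945200239106865=480544558742733545125 | T(26,14)=13990945200239106865+25·1246200069070215000=45145946926994481865 | T(26,15)=1246200069070215000+25·92446911376173550=3557372853474553750
i=27: T(27,11)=196928100451110820242880+26·31882014375298512782500=1025860474208872152587880 | T(27,12)=31882014375298512782500+26·4284218746244111474800=143271701777645411127300 | T(27,13)=4284218746244111474800+26·480544558742733545125=16778377273555183648050 | T(27,14)=480544558742733545125+26·45145946926994481865=1654339178844590073615 | T(27,15)=45145946926994481865+26·3557372853474553750=137637641117332879365
i=28: T(28,12)=1025860474208872152587880+27·143271701777645411127300=4894196422205298253024980 | T(28,13)=143271701777645411127300+27·16778377273555183648050=596287888163635369624650 | T(28,14)=16778377273555183648050+27·1654339178844590073615=61445535102359115635655 | T(28,15)=1654339178844590073615+27·137637641117332879365=5370555489012577816470
Read c(28,12) = 4894196422205298253024980, c(28,13) = 596287888163635369624650, c(28,14) = 61445535102359115635655, c(28,15) = 5370555489012577816470.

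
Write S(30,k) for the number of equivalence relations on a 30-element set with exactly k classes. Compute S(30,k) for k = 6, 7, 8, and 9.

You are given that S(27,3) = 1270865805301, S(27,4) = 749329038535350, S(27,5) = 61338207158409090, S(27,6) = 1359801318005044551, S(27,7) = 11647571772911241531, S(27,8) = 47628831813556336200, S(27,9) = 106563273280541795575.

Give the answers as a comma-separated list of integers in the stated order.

i=28: T(28,4)=1270865805301+4·749329038535350=2998587019946701 | T(28,5)=749329038535350+5·61338207158409090=307440364830580800 | T(28,6)=61338207158409090+6·1359801318005044551=8220146115188676396 | T(28,7)=1359801318005044551+7·11647571772911241531=82892803728383735268 | T(28,8)=11647571772911241531+8·47628831813556336200=392678226281361931131 | T(28,9)=47628831813556336200+9·106563273280541795575=1006698291338432496375
i=29: T(29,5)=2998587019946701+5·307440364830580800=1540200411172850701 | T(29,6)=307440364830580800+6·8220146115188676396=49628317055962639176 | T(29,7)=8220146115188676396+7·82892803728383735268=588469772213874823272 | T(29,8)=82892803728383735268+8·392678226281361931131=3224318613979279184316 | T(29,9)=392678226281361931131+9·1006698291338432496375=9452962848327254398506
i=30: T(30,6)=1540200411172850701+6·49628317055962639176=299310102746948685757 | T(30,7)=49628317055962639176+7·588469772213874823272=4168916722553086402080 | T(30,8)=588469772213874823272+8·3224318613979279184316=26383018684048108297800 | T(30,9)=3224318613979279184316+9·9452962848327254398506=88300984248924568770870
Read S(30,6) = 299310102746948685757, S(30,7) = 4168916722553086402080, S(30,8) = 26383018684048108297800, S(30,9) = 88300984248924568770870.

299310102746948685757, 4168916722553086402080, 26383018684048108297800, 88300984248924568770870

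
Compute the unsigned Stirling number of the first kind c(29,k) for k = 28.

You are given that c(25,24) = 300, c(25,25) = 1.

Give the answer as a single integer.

406

row 26: T[26][25]=25·1+300=325  T[26][26]=25·0+1=1
row 27: T[27][26]=26·1+325=351  T[27][27]=26·0+1=1
row 28: T[28][27]=27·1+351=378  T[28][28]=27·0+1=1
row 29: T[29][28]=28·1+378=406
Read c(29,28) = 406.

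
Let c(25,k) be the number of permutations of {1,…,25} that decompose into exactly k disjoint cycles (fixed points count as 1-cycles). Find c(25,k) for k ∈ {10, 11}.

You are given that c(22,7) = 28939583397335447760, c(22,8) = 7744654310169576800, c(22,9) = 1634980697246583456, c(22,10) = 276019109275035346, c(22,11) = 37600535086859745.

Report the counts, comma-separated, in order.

6508376179668146850000, 1014945527825214637300

row 23: T[23][8]=22·7744654310169576800+28939583397335447760=199321978221066137360  T[23][9]=22·1634980697246583456+7744654310169576800=43714229649594412832  T[23][10]=22·276019109275035346+1634980697246583456=7707401101297361068  T[23][11]=22·37600535086859745+276019109275035346=1103230881185949736
row 24: T[24][9]=23·43714229649594412832+199321978221066137360=1204749260161737632496  T[24][10]=23·7707401101297361068+43714229649594412832=220984454979433717396  T[24][11]=23·1103230881185949736+7707401101297361068=33081711368574204996
row 25: T[25][10]=24·220984454979433717396+1204749260161737632496=6508376179668146850000  T[25][11]=24·33081711368574204996+220984454979433717396=1014945527825214637300
Read c(25,10) = 6508376179668146850000, c(25,11) = 1014945527825214637300.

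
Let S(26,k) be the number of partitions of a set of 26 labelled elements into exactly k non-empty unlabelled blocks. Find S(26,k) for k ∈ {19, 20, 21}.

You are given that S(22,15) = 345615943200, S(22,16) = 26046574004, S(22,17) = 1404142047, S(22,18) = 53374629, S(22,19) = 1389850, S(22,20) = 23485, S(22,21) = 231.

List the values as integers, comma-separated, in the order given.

i=23: T(23,16)=345615943200+16·26046574004=762361127264 | T(23,17)=26046574004+17·1404142047=49916988803 | T(23,18)=1404142047+18·53374629=2364885369 | T(23,19)=53374629+19·1389850=79781779 | T(23,20)=1389850+20·23485=1859550 | T(23,21)=23485+21·231=28336
i=24: T(24,17)=762361127264+17·49916988803=1610949936915 | T(24,18)=49916988803+18·2364885369=92484925445 | T(24,19)=2364885369+19·79781779=3880739170 | T(24,20)=79781779+20·1859550=116972779 | T(24,21)=1859550+21·28336=2454606
i=25: T(25,18)=1610949936915+18·92484925445=3275678594925 | T(25,19)=92484925445+19·3880739170=166218969675 | T(25,20)=3880739170+20·116972779=6220194750 | T(25,21)=116972779+21·2454606=168519505
i=26: T(26,19)=3275678594925+19·166218969675=6433839018750 | T(26,20)=166218969675+20·6220194750=290622864675 | T(26,21)=6220194750+21·168519505=9759104355
Read S(26,19) = 6433839018750, S(26,20) = 290622864675, S(26,21) = 9759104355.

6433839018750, 290622864675, 9759104355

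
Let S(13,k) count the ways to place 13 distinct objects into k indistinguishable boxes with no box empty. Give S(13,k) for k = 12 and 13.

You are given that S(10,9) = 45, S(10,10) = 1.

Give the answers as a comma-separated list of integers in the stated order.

78, 1

r11: T_11,10=10×1+45=55; T_11,11=11×0+1=1
r12: T_12,11=11×1+55=66; T_12,12=12×0+1=1
r13: T_13,12=12×1+66=78; T_13,13=13×0+1=1
Read S(13,12) = 78, S(13,13) = 1.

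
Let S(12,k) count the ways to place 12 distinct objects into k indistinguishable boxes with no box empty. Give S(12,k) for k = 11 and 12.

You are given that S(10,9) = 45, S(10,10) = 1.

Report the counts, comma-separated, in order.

@11  (11,10):1·10+45→55, (11,11):0·11+1→1
@12  (12,11):1·11+55→66, (12,12):0·12+1→1
Read S(12,11) = 66, S(12,12) = 1.

66, 1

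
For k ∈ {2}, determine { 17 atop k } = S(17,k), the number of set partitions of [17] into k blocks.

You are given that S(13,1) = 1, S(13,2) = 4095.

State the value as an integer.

[14] T[14,1]:1*1+0=1 · T[14,2]:2*4095+1=8191
[15] T[15,1]:1*1+0=1 · T[15,2]:2*8191+1=16383
[16] T[16,1]:1*1+0=1 · T[16,2]:2*16383+1=32767
[17] T[17,2]:2*32767+1=65535
Read S(17,2) = 65535.

65535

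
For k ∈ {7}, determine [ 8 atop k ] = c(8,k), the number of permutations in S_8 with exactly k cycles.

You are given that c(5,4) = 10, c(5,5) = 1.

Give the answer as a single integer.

r6: T_6,5=5×1+10=15; T_6,6=5×0+1=1
r7: T_7,6=6×1+15=21; T_7,7=6×0+1=1
r8: T_8,7=7×1+21=28
Read c(8,7) = 28.

28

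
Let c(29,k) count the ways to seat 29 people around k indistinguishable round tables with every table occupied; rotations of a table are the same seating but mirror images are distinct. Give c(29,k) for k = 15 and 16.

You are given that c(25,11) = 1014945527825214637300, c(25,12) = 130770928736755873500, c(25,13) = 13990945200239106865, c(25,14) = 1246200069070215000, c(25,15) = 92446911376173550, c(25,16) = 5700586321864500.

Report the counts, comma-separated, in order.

211821088794711294496815, 16532187926098943672490

i=26: T(26,12)=1014945527825214637300+25·130770928736755873500=4284218746244111474800 | T(26,13)=130770928736755873500+25·13990945200239106865=480544558742733545125 | T(26,14)=13990945200239106865+25·1246200069070215000=45145946926994481865 | T(26,15)=1246200069070215000+25·92446911376173550=3557372853474553750 | T(26,16)=92446911376173550+25·5700586321864500=234961569422786050
i=27: T(27,13)=4284218746244111474800+26·480544558742733545125=16778377273555183648050 | T(27,14)=480544558742733545125+26·45145946926994481865=1654339178844590073615 | T(27,15)=45145946926994481865+26·3557372853474553750=137637641117332879365 | T(27,16)=3557372853474553750+26·234961569422786050=9666373658466991050
i=28: T(28,14)=16778377273555183648050+27·1654339178844590073615=61445535102359115635655 | T(28,15)=1654339178844590073615+27·137637641117332879365=5370555489012577816470 | T(28,16)=137637641117332879365+27·9666373658466991050=398629729895941637715
i=29: T(29,15)=61445535102359115635655+28·5370555489012577816470=211821088794711294496815 | T(29,16)=5370555489012577816470+28·398629729895941637715=16532187926098943672490
Read c(29,15) = 211821088794711294496815, c(29,16) = 16532187926098943672490.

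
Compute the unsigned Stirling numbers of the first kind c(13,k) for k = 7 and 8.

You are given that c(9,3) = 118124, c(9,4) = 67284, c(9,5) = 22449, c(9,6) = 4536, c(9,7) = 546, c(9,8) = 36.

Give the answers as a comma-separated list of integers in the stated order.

44990231, 6926634

@10  (10,4):67284·9+118124→723680, (10,5):22449·9+67284→269325, (10,6):4536·9+22449→63273, (10,7):546·9+4536→9450, (10,8):36·9+546→870
@11  (11,5):269325·10+723680→3416930, (11,6):63273·10+269325→902055, (11,7):9450·10+63273→157773, (11,8):870·10+9450→18150
@12  (12,6):902055·11+3416930→13339535, (12,7):157773·11+902055→2637558, (12,8):18150·11+157773→357423
@13  (13,7):2637558·12+13339535→44990231, (13,8):357423·12+2637558→6926634
Read c(13,7) = 44990231, c(13,8) = 6926634.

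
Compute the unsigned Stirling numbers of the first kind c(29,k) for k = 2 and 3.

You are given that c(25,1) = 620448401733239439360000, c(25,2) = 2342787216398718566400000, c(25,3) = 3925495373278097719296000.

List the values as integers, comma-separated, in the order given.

row 26: T[26][1]=25·620448401733239439360000+0=15511210043330985984000000  T[26][2]=25·2342787216398718566400000+620448401733239439360000=59190128811701203599360000  T[26][3]=25·3925495373278097719296000+2342787216398718566400000=100480171548351161548800000
row 27: T[27][1]=26·15511210043330985984000000+0=403291461126605635584000000  T[27][2]=26·59190128811701203599360000+15511210043330985984000000=1554454559147562279567360000  T[27][3]=26·100480171548351161548800000+59190128811701203599360000=2671674589068831403868160000
row 28: T[28][1]=27·403291461126605635584000000+0=10888869450418352160768000000  T[28][2]=27·1554454559147562279567360000+403291461126605635584000000=42373564558110787183902720000  T[28][3]=27·2671674589068831403868160000+1554454559147562279567360000=73689668464006010184007680000
row 29: T[29][2]=28·42373564558110787183902720000+10888869450418352160768000000=1197348677077520393310044160000  T[29][3]=28·73689668464006010184007680000+42373564558110787183902720000=2105684281550279072336117760000
Read c(29,2) = 1197348677077520393310044160000, c(29,3) = 2105684281550279072336117760000.

1197348677077520393310044160000, 2105684281550279072336117760000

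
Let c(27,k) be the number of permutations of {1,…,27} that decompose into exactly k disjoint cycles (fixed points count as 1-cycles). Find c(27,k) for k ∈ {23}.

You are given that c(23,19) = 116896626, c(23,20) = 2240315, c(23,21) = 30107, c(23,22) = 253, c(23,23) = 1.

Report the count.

460012995

r24: T_24,20=23×2240315+116896626=168423871; T_24,21=23×30107+2240315=2932776; T_24,22=23×253+30107=35926; T_24,23=23×1+253=276
r25: T_25,21=24×2932776+168423871=238810495; T_25,22=24×35926+2932776=3795000; T_25,23=24×276+35926=42550
r26: T_26,22=25×3795000+238810495=333685495; T_26,23=25×42550+3795000=4858750
r27: T_27,23=26×4858750+333685495=460012995
Read c(27,23) = 460012995.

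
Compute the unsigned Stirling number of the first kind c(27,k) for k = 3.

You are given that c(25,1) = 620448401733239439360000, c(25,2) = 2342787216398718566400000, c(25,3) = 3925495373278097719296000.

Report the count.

@26  (26,2):2342787216398718566400000·25+620448401733239439360000→59190128811701203599360000, (26,3):3925495373278097719296000·25+2342787216398718566400000→100480171548351161548800000
@27  (27,3):100480171548351161548800000·26+59190128811701203599360000→2671674589068831403868160000
Read c(27,3) = 2671674589068831403868160000.

2671674589068831403868160000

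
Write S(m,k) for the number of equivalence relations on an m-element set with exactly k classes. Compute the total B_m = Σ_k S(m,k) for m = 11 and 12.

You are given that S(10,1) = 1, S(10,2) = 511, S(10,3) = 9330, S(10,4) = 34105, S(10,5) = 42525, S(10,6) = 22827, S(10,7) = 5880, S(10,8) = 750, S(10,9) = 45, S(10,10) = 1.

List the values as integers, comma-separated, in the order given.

678570, 4213597

row 11: T[11][1]=1·1+0=1  T[11][2]=2·511+1=1023  T[11][3]=3·9330+511=28501  T[11][4]=4·34105+9330=145750  T[11][5]=5·42525+34105=246730  T[11][6]=6·22827+42525=179487  T[11][7]=7·5880+22827=63987  T[11][8]=8·750+5880=11880  T[11][9]=9·45+750=1155  T[11][10]=10·1+45=55  T[11][11]=11·0+1=1
row 12: T[12][1]=1·1+0=1  T[12][2]=2·1023+1=2047  T[12][3]=3·28501+1023=86526  T[12][4]=4·145750+28501=611501  T[12][5]=5·246730+145750=1379400  T[12][6]=6·179487+246730=1323652  T[12][7]=7·63987+179487=627396  T[12][8]=8·11880+63987=159027  T[12][9]=9·1155+11880=22275  T[12][10]=10·55+1155=1705  T[12][11]=11·1+55=66  T[12][12]=12·0+1=1
B_11 = ΣS(11,k) = 1+1023+28501+145750+246730+179487+63987+11880+1155+55+1 = 678570
B_12 = ΣS(12,k) = 1+2047+86526+611501+1379400+1323652+627396+159027+22275+1705+66+1 = 4213597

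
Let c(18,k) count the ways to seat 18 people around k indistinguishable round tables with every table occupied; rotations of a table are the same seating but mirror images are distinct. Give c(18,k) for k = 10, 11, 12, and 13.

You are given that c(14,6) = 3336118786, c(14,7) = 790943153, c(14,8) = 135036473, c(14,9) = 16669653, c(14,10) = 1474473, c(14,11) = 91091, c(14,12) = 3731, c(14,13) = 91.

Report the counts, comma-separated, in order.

r15: T_15,7=14×790943153+3336118786=14409322928; T_15,8=14×135036473+790943153=2681453775; T_15,9=14×16669653+135036473=368411615; T_15,10=14×1474473+16669653=37312275; T_15,11=14×91091+1474473=2749747; T_15,12=14×3731+91091=143325; T_15,13=14×91+3731=5005
r16: T_16,8=15×2681453775+14409322928=54631129553; T_16,9=15×368411615+2681453775=8207628000; T_16,10=15×37312275+368411615=928095740; T_16,11=15×2749747+37312275=78558480; T_16,12=15×143325+2749747=4899622; T_16,13=15×5005+143325=218400
r17: T_17,9=16×8207628000+54631129553=185953177553; T_17,10=16×928095740+8207628000=23057159840; T_17,11=16×78558480+928095740=2185031420; T_17,12=16×4899622+78558480=156952432; T_17,13=16×218400+4899622=8394022
r18: T_18,10=17×23057159840+185953177553=577924894833; T_18,11=17×2185031420+23057159840=60202693980; T_18,12=17×156952432+2185031420=4853222764; T_18,13=17×8394022+156952432=299650806
Read c(18,10) = 577924894833, c(18,11) = 60202693980, c(18,12) = 4853222764, c(18,13) = 299650806.

577924894833, 60202693980, 4853222764, 299650806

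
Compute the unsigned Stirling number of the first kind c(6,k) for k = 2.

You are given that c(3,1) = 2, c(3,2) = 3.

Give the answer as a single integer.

274

@4  (4,1):2·3+0→6, (4,2):3·3+2→11
@5  (5,1):6·4+0→24, (5,2):11·4+6→50
@6  (6,2):50·5+24→274
Read c(6,2) = 274.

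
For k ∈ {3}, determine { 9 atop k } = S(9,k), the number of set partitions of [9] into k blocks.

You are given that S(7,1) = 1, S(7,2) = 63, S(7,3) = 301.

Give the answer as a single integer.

3025

r8: T_8,2=2×63+1=127; T_8,3=3×301+63=966
r9: T_9,3=3×966+127=3025
Read S(9,3) = 3025.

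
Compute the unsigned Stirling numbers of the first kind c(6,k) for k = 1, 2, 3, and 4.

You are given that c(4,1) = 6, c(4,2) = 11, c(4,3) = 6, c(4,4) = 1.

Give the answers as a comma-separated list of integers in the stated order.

r5: T_5,1=4×6+0=24; T_5,2=4×11+6=50; T_5,3=4×6+11=35; T_5,4=4×1+6=10
r6: T_6,1=5×24+0=120; T_6,2=5×50+24=274; T_6,3=5×35+50=225; T_6,4=5×10+35=85
Read c(6,1) = 120, c(6,2) = 274, c(6,3) = 225, c(6,4) = 85.

120, 274, 225, 85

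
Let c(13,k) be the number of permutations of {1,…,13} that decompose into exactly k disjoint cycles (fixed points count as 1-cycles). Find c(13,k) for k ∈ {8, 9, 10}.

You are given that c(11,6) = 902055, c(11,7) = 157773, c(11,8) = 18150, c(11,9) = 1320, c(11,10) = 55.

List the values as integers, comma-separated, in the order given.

6926634, 749463, 55770

[12] T[12,7]:11*157773+902055=2637558 · T[12,8]:11*18150+157773=357423 · T[12,9]:11*1320+18150=32670 · T[12,10]:11*55+1320=1925
[13] T[13,8]:12*357423+2637558=6926634 · T[13,9]:12*32670+357423=749463 · T[13,10]:12*1925+32670=55770
Read c(13,8) = 6926634, c(13,9) = 749463, c(13,10) = 55770.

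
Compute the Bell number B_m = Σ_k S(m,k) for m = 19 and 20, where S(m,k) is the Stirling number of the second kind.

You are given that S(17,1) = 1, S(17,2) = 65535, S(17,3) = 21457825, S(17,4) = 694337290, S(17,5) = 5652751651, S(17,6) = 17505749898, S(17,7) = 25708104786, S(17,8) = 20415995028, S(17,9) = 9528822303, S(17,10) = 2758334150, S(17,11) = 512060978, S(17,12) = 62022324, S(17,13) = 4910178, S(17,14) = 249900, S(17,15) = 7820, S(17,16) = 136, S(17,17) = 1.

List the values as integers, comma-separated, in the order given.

i=18: T(18,1)=0+1·1=1 | T(18,2)=1+2·65535=131071 | T(18,3)=65535+3·21457825=64439010 | T(18,4)=21457825+4·694337290=2798806985 | T(18,5)=694337290+5·5652751651=28958095545 | T(18,6)=5652751651+6·17505749898=110687251039 | T(18,7)=17505749898+7·25708104786=197462483400 | T(18,8)=25708104786+8·20415995028=189036065010 | T(18,9)=20415995028+9·9528822303=106175395755 | T(18,10)=9528822303+10·2758334150=37112163803 | T(18,11)=2758334150+11·512060978=8391004908 | T(18,12)=512060978+12·62022324=1256328866 | T(18,13)=62022324+13·4910178=125854638 | T(18,14)=4910178+14·249900=8408778 | T(18,15)=249900+15·7820=367200 | T(18,16)=7820+16·136=9996 | T(18,17)=136+17·1=153 | T(18,18)=1+18·0=1
i=19: T(19,1)=0+1·1=1 | T(19,2)=1+2·131071=262143 | T(19,3)=131071+3·64439010=193448101 | T(19,4)=64439010+4·2798806985=11259666950 | T(19,5)=2798806985+5·28958095545=147589284710 | T(19,6)=28958095545+6·110687251039=693081601779 | T(19,7)=110687251039+7·197462483400=1492924634839 | T(19,8)=197462483400+8·189036065010=1709751003480 | T(19,9)=189036065010+9·106175395755=1144614626805 | T(19,10)=106175395755+10·37112163803=477297033785 | T(19,11)=37112163803+11·8391004908=129413217791 | T(19,12)=8391004908+12·1256328866=23466951300 | T(19,13)=1256328866+13·125854638=2892439160 | T(19,14)=125854638+14·8408778=243577530 | T(19,15)=8408778+15·367200=13916778 | T(19,16)=367200+16·9996=527136 | T(19,17)=9996+17·153=12597 | T(19,18)=153+18·1=171 | T(19,19)=1+19·0=1
i=20: T(20,1)=0+1·1=1 | T(20,2)=1+2·262143=524287 | T(20,3)=262143+3·193448101=580606446 | T(20,4)=193448101+4·11259666950=45232115901 | T(20,5)=11259666950+5·147589284710=749206090500 | T(20,6)=147589284710+6·693081601779=4306078895384 | T(20,7)=693081601779+7·1492924634839=11143554045652 | T(20,8)=1492924634839+8·1709751003480=15170932662679 | T(20,9)=1709751003480+9·1144614626805=12011282644725 | T(20,10)=1144614626805+10·477297033785=5917584964655 | T(20,11)=477297033785+11·129413217791=1900842429486 | T(20,12)=129413217791+12·23466951300=411016633391 | T(20,13)=23466951300+13·2892439160=61068660380 | T(20,14)=2892439160+14·243577530=6302524580 | T(20,15)=243577530+15·13916778=452329200 | T(20,16)=13916778+16·527136=22350954 | T(20,17)=527136+17·12597=741285 | T(20,18)=12597+18·171=15675 | T(20,19)=171+19·1=190 | T(20,20)=1+20·0=1
B_19 = ΣS(19,k) = 1+262143+193448101+11259666950+147589284710+693081601779+1492924634839+1709751003480+1144614626805+477297033785+129413217791+23466951300+2892439160+243577530+13916778+527136+12597+171+1 = 5832742205057
B_20 = ΣS(20,k) = 1+524287+580606446+45232115901+749206090500+4306078895384+11143554045652+15170932662679+12011282644725+5917584964655+1900842429486+411016633391+61068660380+6302524580+452329200+22350954+741285+15675+190+1 = 51724158235372

5832742205057, 51724158235372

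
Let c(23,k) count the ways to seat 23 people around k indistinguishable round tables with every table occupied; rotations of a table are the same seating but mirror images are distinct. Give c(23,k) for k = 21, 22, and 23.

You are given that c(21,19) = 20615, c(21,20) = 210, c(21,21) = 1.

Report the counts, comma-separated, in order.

r22: T_22,20=21×210+20615=25025; T_22,21=21×1+210=231; T_22,22=21×0+1=1
r23: T_23,21=22×231+25025=30107; T_23,22=22×1+231=253; T_23,23=22×0+1=1
Read c(23,21) = 30107, c(23,22) = 253, c(23,23) = 1.

30107, 253, 1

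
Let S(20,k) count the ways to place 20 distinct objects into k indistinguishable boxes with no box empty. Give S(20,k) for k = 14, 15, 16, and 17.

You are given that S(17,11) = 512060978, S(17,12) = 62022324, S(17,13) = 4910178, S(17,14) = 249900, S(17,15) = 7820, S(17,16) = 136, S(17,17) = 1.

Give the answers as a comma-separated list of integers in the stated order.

row 18: T[18][12]=12·62022324+512060978=1256328866  T[18][13]=13·4910178+62022324=125854638  T[18][14]=14·249900+4910178=8408778  T[18][15]=15·7820+249900=367200  T[18][16]=16·136+7820=9996  T[18][17]=17·1+136=153
row 19: T[19][13]=13·125854638+1256328866=2892439160  T[19][14]=14·8408778+125854638=243577530  T[19][15]=15·367200+8408778=13916778  T[19][16]=16·9996+367200=527136  T[19][17]=17·153+9996=12597
row 20: T[20][14]=14·243577530+2892439160=6302524580  T[20][15]=15·13916778+243577530=452329200  T[20][16]=16·527136+13916778=22350954  T[20][17]=17·12597+527136=741285
Read S(20,14) = 6302524580, S(20,15) = 452329200, S(20,16) = 22350954, S(20,17) = 741285.

6302524580, 452329200, 22350954, 741285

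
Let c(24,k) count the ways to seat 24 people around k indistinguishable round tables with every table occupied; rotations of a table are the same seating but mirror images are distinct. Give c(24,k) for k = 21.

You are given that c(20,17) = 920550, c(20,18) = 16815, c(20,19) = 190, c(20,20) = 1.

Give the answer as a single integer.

2932776

[21] T[21,18]:20*16815+920550=1256850 · T[21,19]:20*190+16815=20615 · T[21,20]:20*1+190=210 · T[21,21]:20*0+1=1
[22] T[22,19]:21*20615+1256850=1689765 · T[22,20]:21*210+20615=25025 · T[22,21]:21*1+210=231
[23] T[23,20]:22*25025+1689765=2240315 · T[23,21]:22*231+25025=30107
[24] T[24,21]:23*30107+2240315=2932776
Read c(24,21) = 2932776.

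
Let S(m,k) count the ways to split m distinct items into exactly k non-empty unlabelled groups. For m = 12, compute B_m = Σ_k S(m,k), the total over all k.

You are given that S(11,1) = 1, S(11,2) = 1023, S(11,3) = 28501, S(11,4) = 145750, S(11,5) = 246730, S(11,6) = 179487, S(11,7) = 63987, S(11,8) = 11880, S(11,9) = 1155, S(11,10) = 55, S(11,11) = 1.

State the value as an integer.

4213597

row 12: T[12][1]=1·1+0=1  T[12][2]=2·1023+1=2047  T[12][3]=3·28501+1023=86526  T[12][4]=4·145750+28501=611501  T[12][5]=5·246730+145750=1379400  T[12][6]=6·179487+246730=1323652  T[12][7]=7·63987+179487=627396  T[12][8]=8·11880+63987=159027  T[12][9]=9·1155+11880=22275  T[12][10]=10·55+1155=1705  T[12][11]=11·1+55=66  T[12][12]=12·0+1=1
B_12 = ΣS(12,k) = 1+2047+86526+611501+1379400+1323652+627396+159027+22275+1705+66+1 = 4213597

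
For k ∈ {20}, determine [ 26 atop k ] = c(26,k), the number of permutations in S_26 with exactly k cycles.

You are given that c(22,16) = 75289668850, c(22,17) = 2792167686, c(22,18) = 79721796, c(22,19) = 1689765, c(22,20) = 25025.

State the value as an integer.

@23  (23,17):2792167686·22+75289668850→136717357942, (23,18):79721796·22+2792167686→4546047198, (23,19):1689765·22+79721796→116896626, (23,20):25025·22+1689765→2240315
@24  (24,18):4546047198·23+136717357942→241276443496, (24,19):116896626·23+4546047198→7234669596, (24,20):2240315·23+116896626→168423871
@25  (25,19):7234669596·24+241276443496→414908513800, (25,20):168423871·24+7234669596→11276842500
@26  (26,20):11276842500·25+414908513800→696829576300
Read c(26,20) = 696829576300.

696829576300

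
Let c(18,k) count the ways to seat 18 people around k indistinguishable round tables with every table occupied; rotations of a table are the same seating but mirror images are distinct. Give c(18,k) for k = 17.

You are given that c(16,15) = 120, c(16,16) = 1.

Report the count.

153

row 17: T[17][16]=16·1+120=136  T[17][17]=16·0+1=1
row 18: T[18][17]=17·1+136=153
Read c(18,17) = 153.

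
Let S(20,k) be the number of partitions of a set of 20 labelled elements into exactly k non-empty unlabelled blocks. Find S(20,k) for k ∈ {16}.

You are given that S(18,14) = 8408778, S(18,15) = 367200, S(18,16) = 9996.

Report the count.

22350954

[19] T[19,15]:15*367200+8408778=13916778 · T[19,16]:16*9996+367200=527136
[20] T[20,16]:16*527136+13916778=22350954
Read S(20,16) = 22350954.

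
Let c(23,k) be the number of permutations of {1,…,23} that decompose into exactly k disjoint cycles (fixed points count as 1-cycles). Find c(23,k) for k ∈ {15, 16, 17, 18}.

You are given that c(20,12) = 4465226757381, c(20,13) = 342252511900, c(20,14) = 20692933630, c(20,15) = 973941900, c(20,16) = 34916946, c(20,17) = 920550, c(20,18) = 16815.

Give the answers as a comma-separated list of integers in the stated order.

62382416421941, 3256091103430, 136717357942, 4546047198

[21] T[21,13]:20*342252511900+4465226757381=11310276995381 · T[21,14]:20*20692933630+342252511900=756111184500 · T[21,15]:20*973941900+20692933630=40171771630 · T[21,16]:20*34916946+973941900=1672280820 · T[21,17]:20*920550+34916946=53327946 · T[21,18]:20*16815+920550=1256850
[22] T[22,14]:21*756111184500+11310276995381=27188611869881 · T[22,15]:21*40171771630+756111184500=1599718388730 · T[22,16]:21*1672280820+40171771630=75289668850 · T[22,17]:21*53327946+1672280820=2792167686 · T[22,18]:21*1256850+53327946=79721796
[23] T[23,15]:22*1599718388730+27188611869881=62382416421941 · T[23,16]:22*75289668850+1599718388730=3256091103430 · T[23,17]:22*2792167686+75289668850=136717357942 · T[23,18]:22*79721796+2792167686=4546047198
Read c(23,15) = 62382416421941, c(23,16) = 3256091103430, c(23,17) = 136717357942, c(23,18) = 4546047198.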